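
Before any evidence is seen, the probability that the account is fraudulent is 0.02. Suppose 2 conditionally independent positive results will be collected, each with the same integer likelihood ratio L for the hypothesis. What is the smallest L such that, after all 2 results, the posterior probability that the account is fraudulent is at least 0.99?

70

Prior odds = 0.02/0.98 = 1/49.
Target odds = 0.99/0.01 = 99.
Need L² ≥ 99 ÷ (1/49) = 4851.
69² = 4761 < 4851 ≤ 4900 = 70², so L = 70.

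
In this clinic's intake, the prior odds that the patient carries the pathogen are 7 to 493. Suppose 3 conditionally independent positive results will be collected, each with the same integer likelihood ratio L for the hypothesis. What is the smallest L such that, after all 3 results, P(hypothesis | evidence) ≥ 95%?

12

Prior odds = 7/493.
Target odds = 0.95/0.05 = 19.
Need L³ ≥ 19 ÷ (7/493) = 9367/7.
11³ = 1331 < 9367/7 ≤ 1728 = 12³, so L = 12.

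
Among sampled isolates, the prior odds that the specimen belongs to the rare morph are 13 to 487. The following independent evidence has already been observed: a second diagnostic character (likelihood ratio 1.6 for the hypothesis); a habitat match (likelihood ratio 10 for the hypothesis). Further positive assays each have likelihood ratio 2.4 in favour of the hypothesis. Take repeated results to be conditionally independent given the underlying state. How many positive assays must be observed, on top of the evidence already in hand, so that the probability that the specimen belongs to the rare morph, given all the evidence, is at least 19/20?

Prior odds = 13/487.
Combined Bayes factor of the evidence already in hand = 1.6 × 10 = 16.
Odds after that evidence = (13/487) × 16 = 208/487.
Target odds = 0.95/0.05 = 19.
Need 2.4ⁿ ≥ 19 ÷ (208/487) = 9253/208.
2.4⁴ = 33.1776 falls short of 9253/208 but 2.4⁵ = 79.62624 reaches it, so n = 5.

5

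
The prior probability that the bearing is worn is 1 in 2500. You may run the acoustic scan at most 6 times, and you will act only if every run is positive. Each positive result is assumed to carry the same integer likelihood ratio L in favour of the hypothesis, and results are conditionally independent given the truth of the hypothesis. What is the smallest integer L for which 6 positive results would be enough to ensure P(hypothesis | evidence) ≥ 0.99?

Prior odds = 0.0004/0.9996 = 1/2499.
Target odds = 0.99/0.01 = 99.
Need L⁶ ≥ 99 ÷ (1/2499) = 247401.
7⁶ = 117649 < 247401 ≤ 262144 = 8⁶, so L = 8.

8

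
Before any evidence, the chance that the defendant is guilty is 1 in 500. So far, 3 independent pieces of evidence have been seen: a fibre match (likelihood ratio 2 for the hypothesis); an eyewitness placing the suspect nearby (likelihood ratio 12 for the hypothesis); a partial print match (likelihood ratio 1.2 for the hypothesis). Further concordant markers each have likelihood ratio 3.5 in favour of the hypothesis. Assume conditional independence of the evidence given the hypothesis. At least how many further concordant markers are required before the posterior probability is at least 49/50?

Prior odds = 0.002/0.998 = 1/499.
Combined Bayes factor of the evidence already in hand = 2 × 12 × 1.2 = 28.8.
Odds after that evidence = (1/499) × 28.8 = 144/2495.
Target odds = 0.98/0.02 = 49.
Need 3.5ⁿ ≥ 49 ÷ (144/2495) = 122255/144.
3.5⁵ = 525.21875 falls short of 122255/144 but 3.5⁶ = 1838.265625 reaches it, so n = 6.

6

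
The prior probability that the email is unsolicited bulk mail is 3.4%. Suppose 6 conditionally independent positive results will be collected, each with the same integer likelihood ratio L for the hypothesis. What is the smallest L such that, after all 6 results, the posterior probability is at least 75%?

Prior odds = 0.034/0.966 = 17/483.
Target odds = 0.75/0.25 = 3.
Need L⁶ ≥ 3 ÷ (17/483) = 1449/17.
2⁶ = 64 < 1449/17 ≤ 729 = 3⁶, so L = 3.

3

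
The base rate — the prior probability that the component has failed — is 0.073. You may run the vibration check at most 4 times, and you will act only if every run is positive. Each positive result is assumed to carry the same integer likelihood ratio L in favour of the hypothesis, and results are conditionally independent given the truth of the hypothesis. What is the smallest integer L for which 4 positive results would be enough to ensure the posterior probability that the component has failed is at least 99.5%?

Prior odds = 0.073/0.927 = 73/927.
Target odds = 0.995/0.005 = 199.
Need L⁴ ≥ 199 ÷ (73/927) = 184473/73.
7⁴ = 2401 < 184473/73 ≤ 4096 = 8⁴, so L = 8.

8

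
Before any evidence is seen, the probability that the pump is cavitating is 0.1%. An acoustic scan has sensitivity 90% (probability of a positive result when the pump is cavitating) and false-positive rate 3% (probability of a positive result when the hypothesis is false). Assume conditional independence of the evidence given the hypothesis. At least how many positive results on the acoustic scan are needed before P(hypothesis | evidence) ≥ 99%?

4

Prior odds: 0.001 ÷ 0.999 = 1/999.
Likelihood ratio of a positive result = 0.9/0.03 = 30.
Target odds: 0.99 ÷ 0.01 = 99.
Require 30ⁿ ≥ 99 ÷ (1/999) = 98901.
30³ = 27000 falls short of 98901 but 30⁴ = 810000 reaches it, so n = 4.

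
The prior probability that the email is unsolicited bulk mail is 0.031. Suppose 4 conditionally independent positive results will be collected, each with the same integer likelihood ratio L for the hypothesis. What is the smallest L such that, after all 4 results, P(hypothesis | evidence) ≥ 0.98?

7

Prior odds = 0.031/0.969 = 31/969.
Target odds = 0.98/0.02 = 49.
Need L⁴ ≥ 49 ÷ (31/969) = 47481/31.
6⁴ = 1296 < 47481/31 ≤ 2401 = 7⁴, so L = 7.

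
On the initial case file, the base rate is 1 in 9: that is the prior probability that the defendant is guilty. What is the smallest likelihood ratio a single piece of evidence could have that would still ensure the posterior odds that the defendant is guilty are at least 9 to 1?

Prior odds = (1/9)/(8/9) = 0.125.
Target odds = 9.
Required Bayes factor = 9 ÷ 0.125 = 72.

72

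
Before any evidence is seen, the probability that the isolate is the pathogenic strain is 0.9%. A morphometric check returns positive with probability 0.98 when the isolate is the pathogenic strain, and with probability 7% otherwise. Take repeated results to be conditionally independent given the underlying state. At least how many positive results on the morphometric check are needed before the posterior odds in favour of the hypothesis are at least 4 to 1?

3

Prior odds = 0.009/0.991 = 9/991.
Likelihood ratio of a positive result = 0.98/0.07 = 14.
Target odds = 4.
Require 14ⁿ ≥ 4 ÷ (9/991) = 3964/9.
14² = 196 falls short of 3964/9 but 14³ = 2744 reaches it, so n = 3.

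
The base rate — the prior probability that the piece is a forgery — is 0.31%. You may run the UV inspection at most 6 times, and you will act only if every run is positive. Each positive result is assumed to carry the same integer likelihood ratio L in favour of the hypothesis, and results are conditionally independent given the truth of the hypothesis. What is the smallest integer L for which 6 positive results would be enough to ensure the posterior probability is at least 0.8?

4

Prior odds = 0.0031/0.9969 = 31/9969.
Target odds = 0.8/0.2 = 4.
Need L⁶ ≥ 4 ÷ (31/9969) = 39876/31.
3⁶ = 729 < 39876/31 ≤ 4096 = 4⁶, so L = 4.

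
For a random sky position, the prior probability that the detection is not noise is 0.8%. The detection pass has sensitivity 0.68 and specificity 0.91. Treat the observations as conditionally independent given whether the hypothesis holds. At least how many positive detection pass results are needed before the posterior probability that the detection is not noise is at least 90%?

Prior odds: 0.008 ÷ 0.992 = 1/124.
False-positive rate = 1 − 0.91 = 0.09; likelihood ratio of a positive = 0.68/0.09 = 68/9.
Target odds: 0.9 ÷ 0.1 = 9.
Require (68/9)ⁿ ≥ 9 ÷ (1/124) = 1116.
(68/9)³ = 314432/729 falls short of 1116 but (68/9)⁴ = 21381376/6561 reaches it, so n = 4.

4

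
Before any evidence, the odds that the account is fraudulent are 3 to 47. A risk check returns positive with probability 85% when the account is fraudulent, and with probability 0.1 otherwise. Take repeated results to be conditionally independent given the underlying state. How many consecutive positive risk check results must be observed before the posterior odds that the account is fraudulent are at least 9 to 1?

Prior odds = 3/47.
Likelihood ratio of a positive result = 0.85/0.1 = 8.5.
Target odds = 9.
Require 8.5ⁿ ≥ 9 ÷ (3/47) = 141.
8.5² = 72.25 falls short of 141 but 8.5³ = 614.125 reaches it, so n = 3.

3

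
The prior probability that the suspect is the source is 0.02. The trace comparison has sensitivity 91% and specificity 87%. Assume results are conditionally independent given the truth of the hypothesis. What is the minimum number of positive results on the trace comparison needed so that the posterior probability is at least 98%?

4

Prior odds: 0.02 ÷ 0.98 = 1/49.
False-positive rate = 1 − 0.87 = 0.13; likelihood ratio of a positive = 0.91/0.13 = 7.
Target odds: 0.98 ÷ 0.02 = 49.
Require 7ⁿ ≥ 49 ÷ (1/49) = 2401.
7³ = 343 falls short of 2401 but 7⁴ = 2401 reaches it, so n = 4.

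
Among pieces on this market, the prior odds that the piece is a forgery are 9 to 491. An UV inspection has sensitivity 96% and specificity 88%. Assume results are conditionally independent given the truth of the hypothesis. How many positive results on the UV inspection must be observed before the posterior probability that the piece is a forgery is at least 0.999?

6

Prior odds = 9/491.
False-positive rate = 1 − 0.88 = 0.12; likelihood ratio of a positive = 0.96/0.12 = 8.
Target odds: 0.999 ÷ 0.001 = 999.
Require 8ⁿ ≥ 999 ÷ (9/491) = 54501.
8⁵ = 32768 falls short of 54501 but 8⁶ = 262144 reaches it, so n = 6.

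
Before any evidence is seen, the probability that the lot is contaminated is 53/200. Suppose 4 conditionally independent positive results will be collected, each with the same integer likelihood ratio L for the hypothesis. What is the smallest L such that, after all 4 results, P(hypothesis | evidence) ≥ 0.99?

5

Prior odds = 0.265/0.735 = 53/147.
Target odds = 0.99/0.01 = 99.
Need L⁴ ≥ 99 ÷ (53/147) = 14553/53.
4⁴ = 256 < 14553/53 ≤ 625 = 5⁴, so L = 5.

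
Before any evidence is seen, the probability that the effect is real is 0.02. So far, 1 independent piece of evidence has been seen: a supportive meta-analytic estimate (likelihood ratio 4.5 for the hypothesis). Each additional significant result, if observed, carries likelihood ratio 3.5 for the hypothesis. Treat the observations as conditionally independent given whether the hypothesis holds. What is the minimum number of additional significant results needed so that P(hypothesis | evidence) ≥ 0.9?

4

Prior odds = 0.02/0.98 = 1/49.
Bayes factor of the evidence already in hand = 4.5.
Odds after that evidence = (1/49) × 4.5 = 9/98.
Target odds = 0.9/0.1 = 9.
Need 3.5ⁿ ≥ 9 ÷ (9/98) = 98.
3.5³ = 42.875 falls short of 98 but 3.5⁴ = 150.0625 reaches it, so n = 4.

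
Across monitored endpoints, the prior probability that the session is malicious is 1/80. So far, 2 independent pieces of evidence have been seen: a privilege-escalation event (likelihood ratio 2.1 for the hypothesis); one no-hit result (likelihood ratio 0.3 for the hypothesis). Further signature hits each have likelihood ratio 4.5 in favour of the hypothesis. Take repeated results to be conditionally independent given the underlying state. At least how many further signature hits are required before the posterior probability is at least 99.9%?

8

Prior odds = 0.0125/0.9875 = 1/79.
Combined Bayes factor of the evidence already in hand = 2.1 × 0.3 = 0.63.
Odds after that evidence = (1/79) × 0.63 = 63/7900.
Target odds = 0.999/0.001 = 999.
Need 4.5ⁿ ≥ 999 ÷ (63/7900) = 876900/7.
4.5⁷ = 4782969/128 falls short of 876900/7 but 4.5⁸ = 43046721/256 reaches it, so n = 8.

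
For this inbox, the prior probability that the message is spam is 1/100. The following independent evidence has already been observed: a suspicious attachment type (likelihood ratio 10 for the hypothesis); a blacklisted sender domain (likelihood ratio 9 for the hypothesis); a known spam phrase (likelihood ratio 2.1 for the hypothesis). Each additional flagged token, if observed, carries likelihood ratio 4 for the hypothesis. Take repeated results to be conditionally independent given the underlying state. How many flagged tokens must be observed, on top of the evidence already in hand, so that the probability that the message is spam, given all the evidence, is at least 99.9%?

Prior odds = 0.01/0.99 = 1/99.
Combined Bayes factor of the evidence already in hand = 10 × 9 × 2.1 = 189.
Odds after that evidence = (1/99) × 189 = 21/11.
Target odds = 0.999/0.001 = 999.
Need 4ⁿ ≥ 999 ÷ (21/11) = 3663/7.
4⁴ = 256 falls short of 3663/7 but 4⁵ = 1024 reaches it, so n = 5.

5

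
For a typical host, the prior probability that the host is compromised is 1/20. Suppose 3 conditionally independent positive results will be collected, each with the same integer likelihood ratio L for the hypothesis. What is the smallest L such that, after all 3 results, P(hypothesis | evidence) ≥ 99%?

13

Prior odds = 0.05/0.95 = 1/19.
Target odds = 0.99/0.01 = 99.
Need L³ ≥ 99 ÷ (1/19) = 1881.
12³ = 1728 < 1881 ≤ 2197 = 13³, so L = 13.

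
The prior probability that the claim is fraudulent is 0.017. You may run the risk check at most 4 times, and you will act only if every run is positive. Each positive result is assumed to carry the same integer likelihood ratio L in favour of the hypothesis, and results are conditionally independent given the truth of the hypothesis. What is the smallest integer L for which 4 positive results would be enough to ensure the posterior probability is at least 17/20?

5

Prior odds = 0.017/0.983 = 17/983.
Target odds = 0.85/0.15 = 17/3.
Need L⁴ ≥ 17/3 ÷ (17/983) = 983/3.
4⁴ = 256 < 983/3 ≤ 625 = 5⁴, so L = 5.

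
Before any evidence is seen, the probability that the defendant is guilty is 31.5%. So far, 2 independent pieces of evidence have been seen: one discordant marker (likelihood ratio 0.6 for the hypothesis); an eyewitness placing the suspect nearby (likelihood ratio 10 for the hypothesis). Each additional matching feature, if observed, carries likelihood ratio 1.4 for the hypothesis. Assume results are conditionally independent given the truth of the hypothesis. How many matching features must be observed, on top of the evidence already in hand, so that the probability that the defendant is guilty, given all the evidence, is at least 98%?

Prior odds = 0.315/0.685 = 63/137.
Combined Bayes factor of the evidence already in hand = 0.6 × 10 = 6.
Odds after that evidence = (63/137) × 6 = 378/137.
Target odds = 0.98/0.02 = 49.
Need 1.4ⁿ ≥ 49 ÷ (378/137) = 959/54.
1.4⁸ = 5764801/390625 falls short of 959/54 but 1.4⁹ = 40353607/1953125 reaches it, so n = 9.

9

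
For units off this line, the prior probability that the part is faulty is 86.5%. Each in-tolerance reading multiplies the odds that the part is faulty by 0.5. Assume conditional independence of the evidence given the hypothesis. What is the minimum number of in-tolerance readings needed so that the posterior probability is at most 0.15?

Prior odds = 0.865/0.135 = 173/27.
Likelihood ratio per in-tolerance reading = 0.5.
Target posterior odds = 0.15/0.85 = 3/17.
Require 0.5ⁿ ≤ 3/17 ÷ (173/27) = 81/2941.
0.5⁵ = 0.03125 is still above 81/2941 but 0.5⁶ = 0.015625 is at or below it, so n = 6.

6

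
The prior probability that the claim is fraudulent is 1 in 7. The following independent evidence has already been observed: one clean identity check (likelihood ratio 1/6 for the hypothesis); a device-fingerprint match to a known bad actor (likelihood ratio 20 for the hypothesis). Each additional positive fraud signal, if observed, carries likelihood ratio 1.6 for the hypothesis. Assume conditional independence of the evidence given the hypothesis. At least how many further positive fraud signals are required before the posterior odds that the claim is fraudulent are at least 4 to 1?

Prior odds = (1/7)/(6/7) = 1/6.
Combined Bayes factor of the evidence already in hand = (1/6) × 20 = 10/3.
Odds after that evidence = (1/6) × 10/3 = 5/9.
Target odds = 4.
Need 1.6ⁿ ≥ 4 ÷ (5/9) = 7.2.
1.6⁴ = 6.5536 falls short of 7.2 but 1.6⁵ = 10.48576 reaches it, so n = 5.

5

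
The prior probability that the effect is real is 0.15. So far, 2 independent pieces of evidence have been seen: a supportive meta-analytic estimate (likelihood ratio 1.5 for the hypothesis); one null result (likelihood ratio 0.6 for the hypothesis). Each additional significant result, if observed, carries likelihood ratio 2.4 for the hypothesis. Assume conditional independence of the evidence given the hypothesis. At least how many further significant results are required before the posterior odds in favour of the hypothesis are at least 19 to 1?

6

Prior odds = 0.15/0.85 = 3/17.
Combined Bayes factor of the evidence already in hand = 1.5 × 0.6 = 0.9.
Odds after that evidence = (3/17) × 0.9 = 27/170.
Target odds = 19.
Need 2.4ⁿ ≥ 19 ÷ (27/170) = 3230/27.
2.4⁵ = 79.62624 falls short of 3230/27 but 2.4⁶ = 2985984/15625 reaches it, so n = 6.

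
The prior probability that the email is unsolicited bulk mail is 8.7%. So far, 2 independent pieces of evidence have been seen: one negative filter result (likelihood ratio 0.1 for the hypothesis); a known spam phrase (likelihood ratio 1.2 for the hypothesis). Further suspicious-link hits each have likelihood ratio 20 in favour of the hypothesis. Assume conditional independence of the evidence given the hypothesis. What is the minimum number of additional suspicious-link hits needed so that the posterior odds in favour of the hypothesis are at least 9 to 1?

3

Prior odds = 0.087/0.913 = 87/913.
Combined Bayes factor of the evidence already in hand = 0.1 × 1.2 = 0.12.
Odds after that evidence = (87/913) × 0.12 = 261/22825.
Target odds = 9.
Need 20ⁿ ≥ 9 ÷ (261/22825) = 22825/29.
20² = 400 falls short of 22825/29 but 20³ = 8000 reaches it, so n = 3.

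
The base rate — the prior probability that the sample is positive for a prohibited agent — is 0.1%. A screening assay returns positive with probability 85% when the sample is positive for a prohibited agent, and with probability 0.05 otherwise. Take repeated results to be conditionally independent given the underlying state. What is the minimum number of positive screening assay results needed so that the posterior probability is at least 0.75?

Prior odds: 0.001 ÷ 0.999 = 1/999.
Likelihood ratio of a positive result = 0.85/0.05 = 17.
Target odds: 0.75 ÷ 0.25 = 3.
Need (1/999) × 17ⁿ ≥ 3, i.e. 17ⁿ ≥ 2997.
17² = 289 falls short of 2997 but 17³ = 4913 reaches it, so n = 3.

3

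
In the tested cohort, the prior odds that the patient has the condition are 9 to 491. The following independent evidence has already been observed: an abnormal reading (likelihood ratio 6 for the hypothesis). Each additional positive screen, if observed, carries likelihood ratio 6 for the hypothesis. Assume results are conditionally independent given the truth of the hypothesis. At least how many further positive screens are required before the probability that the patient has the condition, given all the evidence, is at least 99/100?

4

Prior odds = 9/491.
Bayes factor of the evidence already in hand = 6.
Odds after that evidence = (9/491) × 6 = 54/491.
Target odds = 0.99/0.01 = 99.
Need 6ⁿ ≥ 99 ÷ (54/491) = 5401/6.
6³ = 216 falls short of 5401/6 but 6⁴ = 1296 reaches it, so n = 4.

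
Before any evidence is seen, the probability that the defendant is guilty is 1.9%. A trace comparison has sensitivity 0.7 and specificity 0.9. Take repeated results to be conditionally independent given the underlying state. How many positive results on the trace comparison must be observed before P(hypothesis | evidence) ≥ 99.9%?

Prior odds: 0.019 ÷ 0.981 = 19/981.
False-positive rate = 1 − 0.9 = 0.1; likelihood ratio of a positive = 0.7/0.1 = 7.
Target odds: 0.999 ÷ 0.001 = 999.
Need (19/981) × 7ⁿ ≥ 999, i.e. 7ⁿ ≥ 980019/19.
7⁵ = 16807 falls short of 980019/19 but 7⁶ = 117649 reaches it, so n = 6.

6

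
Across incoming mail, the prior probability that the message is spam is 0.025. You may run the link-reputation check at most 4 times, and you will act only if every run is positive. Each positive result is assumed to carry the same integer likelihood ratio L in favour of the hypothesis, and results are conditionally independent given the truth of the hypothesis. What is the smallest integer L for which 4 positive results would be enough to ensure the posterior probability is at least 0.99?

Prior odds = 0.025/0.975 = 1/39.
Target odds = 0.99/0.01 = 99.
Need L⁴ ≥ 99 ÷ (1/39) = 3861.
7⁴ = 2401 < 3861 ≤ 4096 = 8⁴, so L = 8.

8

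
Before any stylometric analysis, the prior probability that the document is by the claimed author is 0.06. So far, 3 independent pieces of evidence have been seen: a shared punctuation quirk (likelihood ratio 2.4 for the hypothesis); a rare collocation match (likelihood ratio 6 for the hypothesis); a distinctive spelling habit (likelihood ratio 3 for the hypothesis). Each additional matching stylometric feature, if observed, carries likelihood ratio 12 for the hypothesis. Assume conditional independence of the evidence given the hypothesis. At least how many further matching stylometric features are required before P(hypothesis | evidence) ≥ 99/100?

Prior odds = 0.06/0.94 = 3/47.
Combined Bayes factor of the evidence already in hand = 2.4 × 6 × 3 = 43.2.
Odds after that evidence = (3/47) × 43.2 = 648/235.
Target odds = 0.99/0.01 = 99.
Need 12ⁿ ≥ 99 ÷ (648/235) = 2585/72.
12¹ = 12 falls short of 2585/72 but 12² = 144 reaches it, so n = 2.

2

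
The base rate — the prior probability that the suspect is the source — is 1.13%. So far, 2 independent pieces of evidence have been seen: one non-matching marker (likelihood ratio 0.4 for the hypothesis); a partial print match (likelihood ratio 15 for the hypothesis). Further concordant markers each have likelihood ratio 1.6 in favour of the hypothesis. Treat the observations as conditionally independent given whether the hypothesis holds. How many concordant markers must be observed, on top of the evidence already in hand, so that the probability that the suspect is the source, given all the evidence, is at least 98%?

14

Prior odds = 0.0113/0.9887 = 113/9887.
Combined Bayes factor of the evidence already in hand = 0.4 × 15 = 6.
Odds after that evidence = (113/9887) × 6 = 678/9887.
Target odds = 0.98/0.02 = 49.
Need 1.6ⁿ ≥ 49 ÷ (678/9887) = 484463/678.
1.6¹³ ≈450.36 falls short of 484463/678 but 1.6¹⁴ ≈720.576 reaches it, so n = 14.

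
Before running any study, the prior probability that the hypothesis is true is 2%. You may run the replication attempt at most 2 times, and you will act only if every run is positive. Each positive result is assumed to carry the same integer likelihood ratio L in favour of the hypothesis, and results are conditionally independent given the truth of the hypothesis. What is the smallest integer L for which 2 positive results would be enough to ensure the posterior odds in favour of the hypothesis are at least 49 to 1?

Prior odds = 0.02/0.98 = 1/49.
Target odds = 49.
Need L² ≥ 49 ÷ (1/49) = 2401.
48² = 2304 < 2401 ≤ 2401 = 49², so L = 49.

49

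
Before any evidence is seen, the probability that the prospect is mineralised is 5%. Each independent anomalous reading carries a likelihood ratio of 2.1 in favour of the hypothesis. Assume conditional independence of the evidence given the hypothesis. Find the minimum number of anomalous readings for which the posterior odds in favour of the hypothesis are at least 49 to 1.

Prior odds: 0.05 ÷ 0.95 = 1/19.
Likelihood ratio per anomalous reading = 2.1.
Target odds = 49.
Require 2.1ⁿ ≥ 49 ÷ (1/19) = 931.
2.1⁹ ≈794.28 falls short of 931 but 2.1¹⁰ ≈1667.99 reaches it, so n = 10.

10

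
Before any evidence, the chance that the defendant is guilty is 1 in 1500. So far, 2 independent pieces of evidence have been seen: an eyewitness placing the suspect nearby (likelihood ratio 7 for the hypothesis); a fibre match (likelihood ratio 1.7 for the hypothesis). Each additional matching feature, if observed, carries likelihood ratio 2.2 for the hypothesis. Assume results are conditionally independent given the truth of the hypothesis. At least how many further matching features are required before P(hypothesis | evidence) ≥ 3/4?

Prior odds = (1/1500)/(1499/1500) = 1/1499.
Combined Bayes factor of the evidence already in hand = 7 × 1.7 = 11.9.
Odds after that evidence = (1/1499) × 11.9 = 119/14990.
Target odds = 0.75/0.25 = 3.
Need 2.2ⁿ ≥ 3 ÷ (119/14990) = 44970/119.
2.2⁷ = 19487171/78125 falls short of 44970/119 but 2.2⁸ = 214358881/390625 reaches it, so n = 8.

8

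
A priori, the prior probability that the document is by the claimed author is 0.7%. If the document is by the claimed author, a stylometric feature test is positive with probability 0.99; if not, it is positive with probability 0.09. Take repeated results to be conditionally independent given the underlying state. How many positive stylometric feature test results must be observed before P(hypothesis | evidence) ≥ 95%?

4

Prior odds: 0.007 ÷ 0.993 = 7/993.
Likelihood ratio of a positive = 0.99/0.09 = 11.
Target odds: 0.95 ÷ 0.05 = 19.
Need (7/993) × 11ⁿ ≥ 19, i.e. 11ⁿ ≥ 18867/7.
11³ = 1331 falls short of 18867/7 but 11⁴ = 14641 reaches it, so n = 4.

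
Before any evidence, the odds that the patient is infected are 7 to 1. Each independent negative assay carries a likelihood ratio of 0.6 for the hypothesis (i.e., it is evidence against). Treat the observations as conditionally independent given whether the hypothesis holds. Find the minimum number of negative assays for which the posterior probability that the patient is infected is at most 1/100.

Prior odds = 7.
Likelihood ratio per negative assay = 0.6.
Target odds: 0.01 ÷ 0.99 = 1/99.
Require 0.6ⁿ ≤ 1/99 ÷ 7 = 1/693.
0.6¹² = 531441/244140625 is still above 1/693 but 0.6¹³ ≈0.00130607 is at or below it, so n = 13.

13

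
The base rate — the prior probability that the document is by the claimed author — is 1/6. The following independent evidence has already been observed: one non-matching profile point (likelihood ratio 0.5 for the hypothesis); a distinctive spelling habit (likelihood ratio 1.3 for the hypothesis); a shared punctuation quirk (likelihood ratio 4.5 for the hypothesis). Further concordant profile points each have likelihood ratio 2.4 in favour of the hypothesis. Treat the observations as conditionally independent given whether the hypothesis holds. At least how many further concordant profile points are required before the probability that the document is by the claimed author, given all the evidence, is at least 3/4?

2

Prior odds = (1/6)/(5/6) = 0.2.
Combined Bayes factor of the evidence already in hand = 0.5 × 1.3 × 4.5 = 2.925.
Odds after that evidence = 0.2 × 2.925 = 0.585.
Target odds = 0.75/0.25 = 3.
Need 2.4ⁿ ≥ 3 ÷ 0.585 = 200/39.
2.4¹ = 2.4 falls short of 200/39 but 2.4² = 5.76 reaches it, so n = 2.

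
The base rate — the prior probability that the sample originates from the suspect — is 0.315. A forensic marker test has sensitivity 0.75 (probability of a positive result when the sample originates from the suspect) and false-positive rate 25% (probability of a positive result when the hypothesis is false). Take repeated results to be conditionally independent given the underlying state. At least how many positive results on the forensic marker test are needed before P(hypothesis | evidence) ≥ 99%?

5

Prior odds: 0.315 ÷ 0.685 = 63/137.
Likelihood ratio of a positive result = 0.75/0.25 = 3.
Target odds: 0.99 ÷ 0.01 = 99.
Need (63/137) × 3ⁿ ≥ 99, i.e. 3ⁿ ≥ 1507/7.
3⁴ = 81 falls short of 1507/7 but 3⁵ = 243 reaches it, so n = 5.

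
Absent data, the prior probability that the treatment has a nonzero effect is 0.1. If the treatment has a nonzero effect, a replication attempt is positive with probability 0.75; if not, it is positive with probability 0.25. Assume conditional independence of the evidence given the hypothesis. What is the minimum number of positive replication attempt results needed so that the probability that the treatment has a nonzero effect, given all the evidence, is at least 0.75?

Prior odds: 0.1 ÷ 0.9 = 1/9.
Likelihood ratio of a positive = 0.75/0.25 = 3.
Target odds: 0.75 ÷ 0.25 = 3.
Need (1/9) × 3ⁿ ≥ 3, i.e. 3ⁿ ≥ 27.
3² = 9 falls short of 27 but 3³ = 27 reaches it, so n = 3.

3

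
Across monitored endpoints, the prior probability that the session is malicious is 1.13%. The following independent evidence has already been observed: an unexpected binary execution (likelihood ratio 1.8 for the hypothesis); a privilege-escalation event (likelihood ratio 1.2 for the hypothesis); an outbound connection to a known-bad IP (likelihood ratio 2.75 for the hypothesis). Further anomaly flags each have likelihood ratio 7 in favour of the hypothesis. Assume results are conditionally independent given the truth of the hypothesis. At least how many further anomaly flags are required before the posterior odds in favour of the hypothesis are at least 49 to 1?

4

Prior odds = 0.0113/0.9887 = 113/9887.
Combined Bayes factor of the evidence already in hand = 1.8 × 1.2 × 2.75 = 5.94.
Odds after that evidence = (113/9887) × 5.94 = 33561/494350.
Target odds = 49.
Need 7ⁿ ≥ 49 ÷ (33561/494350) = 24223150/33561.
7³ = 343 falls short of 24223150/33561 but 7⁴ = 2401 reaches it, so n = 4.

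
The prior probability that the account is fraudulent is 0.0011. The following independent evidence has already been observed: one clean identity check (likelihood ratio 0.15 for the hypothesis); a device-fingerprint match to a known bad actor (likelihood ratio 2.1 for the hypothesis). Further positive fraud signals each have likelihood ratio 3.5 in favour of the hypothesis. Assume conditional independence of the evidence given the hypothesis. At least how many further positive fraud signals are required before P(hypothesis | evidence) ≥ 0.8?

Prior odds = 0.0011/0.9989 = 11/9989.
Combined Bayes factor of the evidence already in hand = 0.15 × 2.1 = 0.315.
Odds after that evidence = (11/9989) × 0.315 = 99/285400.
Target odds = 0.8/0.2 = 4.
Need 3.5ⁿ ≥ 4 ÷ (99/285400) = 1141600/99.
3.5⁷ = 823543/128 falls short of 1141600/99 but 3.5⁸ = 5764801/256 reaches it, so n = 8.

8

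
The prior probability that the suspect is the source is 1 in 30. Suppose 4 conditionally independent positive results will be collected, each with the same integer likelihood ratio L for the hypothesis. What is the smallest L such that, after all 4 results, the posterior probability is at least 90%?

Prior odds = (1/30)/(29/30) = 1/29.
Target odds = 0.9/0.1 = 9.
Need L⁴ ≥ 9 ÷ (1/29) = 261.
4⁴ = 256 < 261 ≤ 625 = 5⁴, so L = 5.

5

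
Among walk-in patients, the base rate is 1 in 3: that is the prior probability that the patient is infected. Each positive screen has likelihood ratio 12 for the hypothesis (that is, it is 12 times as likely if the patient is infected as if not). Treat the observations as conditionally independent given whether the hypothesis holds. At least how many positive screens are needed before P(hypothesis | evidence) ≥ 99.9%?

4

Prior odds = (1/3)/(2/3) = 0.5.
Likelihood ratio per positive screen = 12.
Target posterior odds = 0.999/0.001 = 999.
Need 0.5 × 12ⁿ ≥ 999, i.e. 12ⁿ ≥ 1998.
12³ = 1728 falls short of 1998 but 12⁴ = 20736 reaches it, so n = 4.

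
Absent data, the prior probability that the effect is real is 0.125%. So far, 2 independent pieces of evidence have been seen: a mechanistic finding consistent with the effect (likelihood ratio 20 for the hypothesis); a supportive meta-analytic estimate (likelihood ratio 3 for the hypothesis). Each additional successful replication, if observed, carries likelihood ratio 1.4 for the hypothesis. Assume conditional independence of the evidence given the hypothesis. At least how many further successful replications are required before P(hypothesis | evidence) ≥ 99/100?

Prior odds = 0.00125/0.99875 = 1/799.
Combined Bayes factor of the evidence already in hand = 20 × 3 = 60.
Odds after that evidence = (1/799) × 60 = 60/799.
Target odds = 0.99/0.01 = 99.
Need 1.4ⁿ ≥ 99 ÷ (60/799) = 1318.35.
1.4²¹ ≈1171.36 falls short of 1318.35 but 1.4²² ≈1639.9 reaches it, so n = 22.

22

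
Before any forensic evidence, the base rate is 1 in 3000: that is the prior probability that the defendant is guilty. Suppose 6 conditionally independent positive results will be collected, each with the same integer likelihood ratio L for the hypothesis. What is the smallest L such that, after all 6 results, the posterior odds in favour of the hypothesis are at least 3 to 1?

Prior odds = (1/3000)/(2999/3000) = 1/2999.
Target odds = 3.
Need L⁶ ≥ 3 ÷ (1/2999) = 8997.
4⁶ = 4096 < 8997 ≤ 15625 = 5⁶, so L = 5.

5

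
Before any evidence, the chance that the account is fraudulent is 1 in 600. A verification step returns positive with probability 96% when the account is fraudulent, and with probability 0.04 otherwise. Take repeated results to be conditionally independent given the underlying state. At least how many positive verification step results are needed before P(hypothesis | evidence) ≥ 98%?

Prior odds: (1/600) ÷ (599/600) = 1/599.
Likelihood ratio of a positive result = 0.96/0.04 = 24.
Target posterior odds = 0.98/0.02 = 49.
Need (1/599) × 24ⁿ ≥ 49, i.e. 24ⁿ ≥ 29351.
24³ = 13824 falls short of 29351 but 24⁴ = 331776 reaches it, so n = 4.

4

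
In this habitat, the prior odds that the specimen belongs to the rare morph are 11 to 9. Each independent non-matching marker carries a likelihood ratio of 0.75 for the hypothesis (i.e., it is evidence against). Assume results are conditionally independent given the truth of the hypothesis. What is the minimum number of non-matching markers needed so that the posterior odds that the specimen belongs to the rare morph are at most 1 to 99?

Prior odds = 11/9.
Likelihood ratio per non-matching marker = 0.75.
Target odds = 1/99.
Need (11/9) × 0.75ⁿ ≤ 1/99, i.e. 0.75ⁿ ≤ 1/121.
0.75¹⁶ ≈0.0100226 is still above 1/121 but 0.75¹⁷ ≈0.00751695 is at or below it, so n = 17.

17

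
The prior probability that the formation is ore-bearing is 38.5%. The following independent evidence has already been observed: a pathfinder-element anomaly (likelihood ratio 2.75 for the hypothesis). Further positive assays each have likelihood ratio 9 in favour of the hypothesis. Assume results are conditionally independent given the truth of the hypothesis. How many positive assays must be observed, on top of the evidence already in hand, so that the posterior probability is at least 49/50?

2

Prior odds = 0.385/0.615 = 77/123.
Bayes factor of the evidence already in hand = 2.75.
Odds after that evidence = (77/123) × 2.75 = 847/492.
Target odds = 0.98/0.02 = 49.
Need 9ⁿ ≥ 49 ÷ (847/492) = 3444/121.
9¹ = 9 falls short of 3444/121 but 9² = 81 reaches it, so n = 2.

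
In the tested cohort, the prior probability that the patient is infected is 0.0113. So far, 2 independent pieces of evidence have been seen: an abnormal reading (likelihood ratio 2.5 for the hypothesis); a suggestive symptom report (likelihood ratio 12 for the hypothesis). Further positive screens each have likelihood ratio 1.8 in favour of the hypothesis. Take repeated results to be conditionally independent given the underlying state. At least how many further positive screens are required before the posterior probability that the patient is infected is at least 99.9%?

Prior odds = 0.0113/0.9887 = 113/9887.
Combined Bayes factor of the evidence already in hand = 2.5 × 12 = 30.
Odds after that evidence = (113/9887) × 30 = 3390/9887.
Target odds = 0.999/0.001 = 999.
Need 1.8ⁿ ≥ 999 ÷ (3390/9887) = 3292371/1130.
1.8¹³ ≈2082.3 falls short of 3292371/1130 but 1.8¹⁴ ≈3748.13 reaches it, so n = 14.

14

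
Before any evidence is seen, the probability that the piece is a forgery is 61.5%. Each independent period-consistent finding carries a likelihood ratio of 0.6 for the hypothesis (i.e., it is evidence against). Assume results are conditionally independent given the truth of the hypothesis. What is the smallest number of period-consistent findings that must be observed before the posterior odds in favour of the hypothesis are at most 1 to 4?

4

Prior odds = 0.615/0.385 = 123/77.
Likelihood ratio per period-consistent finding = 0.6.
Target odds = 0.25.
Require 0.6ⁿ ≤ 0.25 ÷ (123/77) = 77/492.
0.6³ = 0.216 is still above 77/492 but 0.6⁴ = 0.1296 is at or below it, so n = 4.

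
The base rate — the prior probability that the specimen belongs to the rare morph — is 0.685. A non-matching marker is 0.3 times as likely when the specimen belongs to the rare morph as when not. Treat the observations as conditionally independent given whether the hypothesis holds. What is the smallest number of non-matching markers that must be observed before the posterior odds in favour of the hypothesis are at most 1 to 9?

Prior odds = 0.685/0.315 = 137/63.
Likelihood ratio per non-matching marker = 0.3.
Target odds = 1/9.
Need (137/63) × 0.3ⁿ ≤ 1/9, i.e. 0.3ⁿ ≤ 7/137.
0.3² = 0.09 is still above 7/137 but 0.3³ = 0.027 is at or below it, so n = 3.

3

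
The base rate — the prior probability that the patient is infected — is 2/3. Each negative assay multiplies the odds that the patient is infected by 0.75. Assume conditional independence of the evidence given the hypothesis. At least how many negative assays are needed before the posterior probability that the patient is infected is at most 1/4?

Prior odds: (2/3) ÷ (1/3) = 2.
Likelihood ratio per negative assay = 0.75.
Target posterior odds = 0.25/0.75 = 1/3.
Need 2 × 0.75ⁿ ≤ 1/3, i.e. 0.75ⁿ ≤ 1/6.
0.75⁶ = 729/4096 is still above 1/6 but 0.75⁷ = 2187/16384 is at or below it, so n = 7.

7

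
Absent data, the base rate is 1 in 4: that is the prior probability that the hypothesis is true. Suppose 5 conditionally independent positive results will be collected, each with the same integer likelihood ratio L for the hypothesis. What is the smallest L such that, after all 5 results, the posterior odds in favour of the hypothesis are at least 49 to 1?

3

Prior odds = 0.25/0.75 = 1/3.
Target odds = 49.
Need L⁵ ≥ 49 ÷ (1/3) = 147.
2⁵ = 32 < 147 ≤ 243 = 3⁵, so L = 3.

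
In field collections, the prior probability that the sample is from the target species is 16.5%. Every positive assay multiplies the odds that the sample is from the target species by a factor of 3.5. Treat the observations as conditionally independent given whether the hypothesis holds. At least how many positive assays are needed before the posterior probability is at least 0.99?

Prior odds = 0.165/0.835 = 33/167.
Likelihood ratio per positive assay = 3.5.
Target odds: 0.99 ÷ 0.01 = 99.
Need (33/167) × 3.5ⁿ ≥ 99, i.e. 3.5ⁿ ≥ 501.
3.5⁴ = 150.0625 falls short of 501 but 3.5⁵ = 525.21875 reaches it, so n = 5.

5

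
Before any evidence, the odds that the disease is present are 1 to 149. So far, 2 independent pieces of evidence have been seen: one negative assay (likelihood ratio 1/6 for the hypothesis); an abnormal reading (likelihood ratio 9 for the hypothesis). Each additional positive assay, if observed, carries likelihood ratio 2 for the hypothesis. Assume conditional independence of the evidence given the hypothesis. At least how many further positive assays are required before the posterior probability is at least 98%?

Prior odds = 1/149.
Combined Bayes factor of the evidence already in hand = (1/6) × 9 = 1.5.
Odds after that evidence = (1/149) × 1.5 = 3/298.
Target odds = 0.98/0.02 = 49.
Need 2ⁿ ≥ 49 ÷ (3/298) = 14602/3.
2¹² = 4096 falls short of 14602/3 but 2¹³ = 8192 reaches it, so n = 13.

13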